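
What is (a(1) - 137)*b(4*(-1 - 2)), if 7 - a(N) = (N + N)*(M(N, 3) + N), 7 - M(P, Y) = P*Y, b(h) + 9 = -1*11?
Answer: 2800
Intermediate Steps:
b(h) = -20 (b(h) = -9 - 1*11 = -9 - 11 = -20)
M(P, Y) = 7 - P*Y
a(N) = 7 - 2*N*(7 - 2*N) (a(N) = 7 - (N + N)*((7 - 1*N*3) + N) = 7 - 2*N*((7 - 3*N) + N) = 7 - 2*N*(7 - 2*N))
(a(1) - 137)*b(4*(-1 - 2)) = ((7 - 14*1 + 4*1²) - 137)*(-20) = ((7 - 14 + 4*1) - 137)*(-20) = ((7 - 14 + 4) - 137)*(-20) = (-3 - 137)*(-20) = -140*(-20) = 2800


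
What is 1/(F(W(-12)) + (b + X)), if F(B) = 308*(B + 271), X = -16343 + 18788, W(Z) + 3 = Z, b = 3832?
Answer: 1/85125 ≈ 1.1747e-5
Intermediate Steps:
W(Z) = -3 + Z
X = 2445
F(B) = 83468 + 308*B (F(B) = 308*(271 + B) = 83468 + 308*B)
1/(F(W(-12)) + (b + X)) = 1/((83468 + 308*(-3 - 12)) + (3832 + 2445)) = 1/((83468 + 308*(-15)) + 6277) = 1/((83468 - 4620) + 6277) = 1/(78848 + 6277) = 1/85125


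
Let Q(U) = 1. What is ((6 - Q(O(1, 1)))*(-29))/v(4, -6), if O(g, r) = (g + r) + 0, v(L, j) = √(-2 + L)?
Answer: -145*√2/2 ≈ -102.53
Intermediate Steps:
O(g, r) = g + r
((6 - Q(O(1, 1)))*(-29))/v(4, -6) = ((6 - 1*1)*(-29))/(√(-2 + 4)) = ((6 - 1)*(-29))/(√2) = (5*(-29))*(√2/2) = -145*√2/2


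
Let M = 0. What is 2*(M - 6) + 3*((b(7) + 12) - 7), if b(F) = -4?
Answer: -9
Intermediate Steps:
2*(M - 6) + 3*((b(7) + 12) - 7) = 2*(0 - 6) + 3*((-4 + 12) - 7) = 2*(-6) + 3*(8 - 7) = -12 + 3*1 = -12 + 3 = -9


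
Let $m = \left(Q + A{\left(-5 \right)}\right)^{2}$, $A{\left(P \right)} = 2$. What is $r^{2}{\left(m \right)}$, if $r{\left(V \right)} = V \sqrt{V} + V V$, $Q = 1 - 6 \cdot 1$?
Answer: $11664$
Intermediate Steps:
$Q = -5$ ($Q = 1 - 6 = -5$)
$m = 9$ ($m = \left(-5 + 2\right)^{2} = \left(-3\right)^{2} = 9$)
$r{\left(V \right)} = V^{2} + V^{\frac{3}{2}}$ ($r{\left(V \right)} = V^{\frac{3}{2}} + V^{2} = V^{2} + V^{\frac{3}{2}}$)
$r^{2}{\left(m \right)} = \left(9^{2} + 9^{\frac{3}{2}}\right)^{2} = \left(81 + 27\right)^{2} = 108^{2} = 11664$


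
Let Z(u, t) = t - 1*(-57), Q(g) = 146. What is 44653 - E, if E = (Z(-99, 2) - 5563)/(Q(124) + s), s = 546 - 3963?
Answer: 146054459/3271 ≈ 44651.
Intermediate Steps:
Z(u, t) = 57 + t (Z(u, t) = t + 57 = 57 + t)
s = -3417
E = 5504/3271 (E = ((57 + 2) - 5563)/(146 - 3417) = (59 - 5563)/(-3271) = -5504*(-1/3271) = 5504/3271 ≈ 1.6827)
44653 - E = 44653 - 1*5504/3271 = 44653 - 5504/3271 = 146054459/3271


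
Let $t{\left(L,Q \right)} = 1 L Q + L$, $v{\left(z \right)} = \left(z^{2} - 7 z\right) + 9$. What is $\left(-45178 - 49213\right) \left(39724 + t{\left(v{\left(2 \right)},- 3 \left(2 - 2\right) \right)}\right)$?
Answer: $-3749493693$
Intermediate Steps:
$v{\left(z \right)} = 9 + z^{2} - 7 z$
$t{\left(L,Q \right)} = L + L Q$ ($t{\left(L,Q \right)} = L Q + L = L + L Q$)
$\left(-45178 - 49213\right) \left(39724 + t{\left(v{\left(2 \right)},- 3 \left(2 - 2\right) \right)}\right) = \left(-45178 - 49213\right) \left(39724 + \left(9 + 2^{2} - 14\right) \left(1 - 3 \left(2 - 2\right)\right)\right) = - 94391 \left(39724 + \left(9 + 4 - 14\right) \left(1 - 0\right)\right) = - 94391 \left(39724 - \left(1 + 0\right)\right) = - 94391 \left(39724 - 1\right) = \left(-94391\right) 39723 = -3749493693$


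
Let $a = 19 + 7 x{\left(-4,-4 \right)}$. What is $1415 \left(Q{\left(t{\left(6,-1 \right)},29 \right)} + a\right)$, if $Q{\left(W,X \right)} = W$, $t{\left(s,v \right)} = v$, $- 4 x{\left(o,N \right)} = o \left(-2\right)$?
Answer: $5660$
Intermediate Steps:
$x{\left(o,N \right)} = \frac{o}{2}$ ($x{\left(o,N \right)} = - \frac{o \left(-2\right)}{4} = - \frac{\left(-2\right) o}{4} = \frac{o}{2}$)
$a = 5$ ($a = 19 + 7 \cdot \frac{1}{2} \left(-4\right) = 19 + 7 \left(-2\right) = 19 - 14 = 5$)
$1415 \left(Q{\left(t{\left(6,-1 \right)},29 \right)} + a\right) = 1415 \left(-1 + 5\right) = 1415 \cdot 4 = 5660$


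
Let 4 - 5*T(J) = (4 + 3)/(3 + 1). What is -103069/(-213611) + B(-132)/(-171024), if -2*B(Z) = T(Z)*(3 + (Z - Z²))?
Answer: 223781760431/487101435520 ≈ 0.45941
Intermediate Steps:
T(J) = 9/20 (T(J) = ⅘ - (4 + 3)/(5*(3 + 1)) = ⅘ - 7/(5*4) = ⅘ - ⅕*7/4 = ⅘ - 7/20 = 9/20)
B(Z) = -27/40 - 9*Z/40 + 9*Z²/40 (B(Z) = -9*(3 + (Z - Z²))/40 = -9*(3 + Z - Z²)/40 = -(27/20 - 9*Z²/20 + 9*Z/20)/2 = -27/40 - 9*Z/40 + 9*Z²/40)
-103069/(-213611) + B(-132)/(-171024) = -103069/(-213611) + (-27/40 - 9/40*(-132) + (9/40)*(-132)²)/(-171024) = -103069*(-1/213611) + (-27/40 + 297/10 + (9/40)*17424)*(-1/171024) = 103069/213611 + (-27/40 + 297/10 + 19602/5)*(-1/171024) = 103069/213611 + (157977/40)*(-1/171024) = 103069/213611 - 52659/2280320 = 223781760431/487101435520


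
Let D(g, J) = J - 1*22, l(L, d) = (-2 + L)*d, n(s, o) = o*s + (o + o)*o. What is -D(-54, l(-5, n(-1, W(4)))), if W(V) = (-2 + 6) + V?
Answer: 862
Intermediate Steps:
W(V) = 4 + V
n(s, o) = 2*o² + o*s (n(s, o) = o*s + (2*o)*o = o*s + 2*o² = 2*o² + o*s)
l(L, d) = d*(-2 + L)
D(g, J) = -22 + J (D(g, J) = J - 22 = -22 + J)
-D(-54, l(-5, n(-1, W(4)))) = -(-22 + ((4 + 4)*(-1 + 2*(4 + 4)))*(-2 - 5)) = -(-22 + (8*(-1 + 2*8))*(-7)) = -(-22 + (8*(-1 + 16))*(-7)) = -(-22 + (8*15)*(-7)) = -(-22 + 120*(-7)) = -(-22 - 840) = -1*(-862) = 862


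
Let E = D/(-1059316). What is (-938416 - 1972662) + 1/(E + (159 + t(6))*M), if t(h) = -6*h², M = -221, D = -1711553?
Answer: -38851000142081674/13345915205 ≈ -2.9111e+6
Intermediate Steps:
E = 1711553/1059316 (E = -1711553/(-1059316) = -1711553*(-1/1059316) = 1711553/1059316 ≈ 1.6157)
(-938416 - 1972662) + 1/(E + (159 + t(6))*M) = (-938416 - 1972662) + 1/(1711553/1059316 + (159 - 6*6²)*(-221)) = -2911078 + 1/(1711553/1059316 + (159 - 6*36)*(-221)) = -2911078 + 1/(1711553/1059316 + (159 - 216)*(-221)) = -2911078 + 1/(1711553/1059316 - 57*(-221)) = -2911078 + 1/(1711553/1059316 + 12597) = -2911078 + 1/(13345915205/1059316) = -2911078 + 1059316/13345915205 = -38851000142081674/13345915205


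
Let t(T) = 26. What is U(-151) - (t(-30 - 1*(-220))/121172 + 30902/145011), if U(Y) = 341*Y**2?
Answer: 68309560268275171/8785636446 ≈ 7.7751e+6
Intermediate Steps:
U(-151) - (t(-30 - 1*(-220))/121172 + 30902/145011) = 341*(-151)**2 - (26/121172 + 30902/145011) = 341*22801 - (26*(1/121172) + 30902*(1/145011)) = 7775141 - (13/60586 + 30902/145011) = 7775141 - 1*1874113715/8785636446 = 7775141 - 1874113715/8785636446 = 68309560268275171/8785636446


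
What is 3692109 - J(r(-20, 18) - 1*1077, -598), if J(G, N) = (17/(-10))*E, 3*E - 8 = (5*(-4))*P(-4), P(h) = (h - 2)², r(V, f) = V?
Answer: 55375583/15 ≈ 3.6917e+6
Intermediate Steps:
P(h) = (-2 + h)²
E = -712/3 (E = 8/3 + ((5*(-4))*(-2 - 4)²)/3 = 8/3 + (-20*(-6)²)/3 = 8/3 + (-20*36)/3 = 8/3 + (⅓)*(-720) = 8/3 - 240 = -712/3 ≈ -237.33)
J(G, N) = 6052/15 (J(G, N) = (17/(-10))*(-712/3) = (17*(-⅒))*(-712/3) = -17/10*(-712/3) = 6052/15)
3692109 - J(r(-20, 18) - 1*1077, -598) = 3692109 - 1*6052/15 = 3692109 - 6052/15 = 55375583/15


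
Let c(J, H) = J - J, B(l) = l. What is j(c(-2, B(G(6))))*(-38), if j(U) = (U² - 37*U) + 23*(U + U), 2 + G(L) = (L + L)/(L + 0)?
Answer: 0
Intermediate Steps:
G(L) = 0 (G(L) = -2 + (L + L)/(L + 0) = -2 + (2*L)/L = -2 + 2 = 0)
c(J, H) = 0
j(U) = U² + 9*U (j(U) = (U² - 37*U) + 23*(2*U) = (U² - 37*U) + 46*U = U² + 9*U)
j(c(-2, B(G(6))))*(-38) = (0*(9 + 0))*(-38) = (0*9)*(-38) = 0*(-38) = 0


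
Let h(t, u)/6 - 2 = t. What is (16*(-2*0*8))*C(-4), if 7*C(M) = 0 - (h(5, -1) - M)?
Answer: 0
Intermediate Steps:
h(t, u) = 12 + 6*t
C(M) = -6 + M/7 (C(M) = (0 - ((12 + 6*5) - M))/7 = (0 - ((12 + 30) - M))/7 = (0 - (42 - M))/7 = (0 + (-42 + M))/7 = (-42 + M)/7 = -6 + M/7)
(16*(-2*0*8))*C(-4) = (16*(-2*0*8))*(-6 + (⅐)*(-4)) = (16*(0*8))*(-6 - 4/7) = (16*0)*(-46/7) = 0*(-46/7) = 0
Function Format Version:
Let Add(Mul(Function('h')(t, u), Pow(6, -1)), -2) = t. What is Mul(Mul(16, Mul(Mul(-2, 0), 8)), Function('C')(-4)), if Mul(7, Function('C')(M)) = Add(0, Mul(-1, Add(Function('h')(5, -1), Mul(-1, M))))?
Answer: 0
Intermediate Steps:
Function('h')(t, u) = Add(12, Mul(6, t))
Function('C')(M) = Add(-6, Mul(Rational(1, 7), M)) (Function('C')(M) = Mul(Rational(1, 7), Add(0, Mul(-1, Add(Add(12, Mul(6, 5)), Mul(-1, M))))) = Mul(Rational(1, 7), Add(0, Mul(-1, Add(Add(12, 30), Mul(-1, M))))) = Mul(Rational(1, 7), Add(0, Mul(-1, Add(42, Mul(-1, M))))) = Mul(Rational(1, 7), Add(0, Add(-42, M))) = Mul(Rational(1, 7), Add(-42, M)) = Add(-6, Mul(Rational(1, 7), M)))
Mul(Mul(16, Mul(Mul(-2, 0), 8)), Function('C')(-4)) = Mul(Mul(16, Mul(Mul(-2, 0), 8)), Add(-6, Mul(Rational(1, 7), -4))) = Mul(Mul(16, Mul(0, 8)), Add(-6, Rational(-4, 7))) = Mul(Mul(16, 0), Rational(-46, 7)) = Mul(0, Rational(-46, 7)) = 0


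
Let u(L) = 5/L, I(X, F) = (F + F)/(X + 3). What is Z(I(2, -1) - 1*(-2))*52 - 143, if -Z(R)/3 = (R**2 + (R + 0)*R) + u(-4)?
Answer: -18668/25 ≈ -746.72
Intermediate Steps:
I(X, F) = 2*F/(3 + X) (I(X, F) = (2*F)/(3 + X) = 2*F/(3 + X))
Z(R) = 15/4 - 6*R**2 (Z(R) = -3*((R**2 + (R + 0)*R) + 5/(-4)) = -3*((R**2 + R*R) + 5*(-1/4)) = -3*((R**2 + R**2) - 5/4) = -3*(2*R**2 - 5/4) = -3*(-5/4 + 2*R**2) = 15/4 - 6*R**2)
Z(I(2, -1) - 1*(-2))*52 - 143 = (15/4 - 6*(2*(-1)/(3 + 2) - 1*(-2))**2)*52 - 143 = (15/4 - 6*(2*(-1)/5 + 2)**2)*52 - 143 = (15/4 - 6*(2*(-1)*(1/5) + 2)**2)*52 - 143 = (15/4 - 6*(-2/5 + 2)**2)*52 - 143 = (15/4 - 6*(8/5)**2)*52 - 143 = (15/4 - 6*64/25)*52 - 143 = (15/4 - 384/25)*52 - 143 = -1161/100*52 - 143 = -15093/25 - 143 = -18668/25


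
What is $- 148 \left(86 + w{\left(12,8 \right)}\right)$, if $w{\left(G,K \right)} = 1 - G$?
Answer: $-11100$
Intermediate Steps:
$- 148 \left(86 + w{\left(12,8 \right)}\right) = - 148 \left(86 + \left(1 - 12\right)\right) = - 148 \left(86 - 11\right) = \left(-148\right) 75 = -11100$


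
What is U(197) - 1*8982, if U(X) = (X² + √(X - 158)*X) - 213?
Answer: 29614 + 197*√39 ≈ 30844.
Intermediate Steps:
U(X) = -213 + X² + X*√(-158 + X) (U(X) = (X² + √(-158 + X)*X) - 213 = (X² + X*√(-158 + X)) - 213 = -213 + X² + X*√(-158 + X))
U(197) - 1*8982 = (-213 + 197² + 197*√(-158 + 197)) - 1*8982 = (-213 + 38809 + 197*√39) - 8982 = (38596 + 197*√39) - 8982 = 29614 + 197*√39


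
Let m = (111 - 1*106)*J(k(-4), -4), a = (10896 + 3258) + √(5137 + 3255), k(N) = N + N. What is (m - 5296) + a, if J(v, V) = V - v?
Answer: 8878 + 2*√2098 ≈ 8969.6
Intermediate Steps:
k(N) = 2*N
a = 14154 + 2*√2098 (a = 14154 + √8392 = 14154 + 2*√2098 ≈ 14246.)
m = 20 (m = (111 - 1*106)*(-4 - 2*(-4)) = (111 - 106)*(-4 - 1*(-8)) = 5*(-4 + 8) = 5*4 = 20)
(m - 5296) + a = (20 - 5296) + (14154 + 2*√2098) = -5276 + (14154 + 2*√2098) = 8878 + 2*√2098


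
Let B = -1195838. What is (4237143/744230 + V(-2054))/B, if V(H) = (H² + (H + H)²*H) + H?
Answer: 25793818790607477/889978514740 ≈ 28983.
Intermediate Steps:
V(H) = H + H² + 4*H³ (V(H) = (H² + (2*H)²*H) + H = (H² + (4*H²)*H) + H = (H² + 4*H³) + H = H + H² + 4*H³)
(4237143/744230 + V(-2054))/B = (4237143/744230 - 2054*(1 - 2054 + 4*(-2054)²))/(-1195838) = (4237143*(1/744230) - 2054*(1 - 2054 + 4*4218916))*(-1/1195838) = (4237143/744230 - 2054*(1 - 2054 + 16875664))*(-1/1195838) = (4237143/744230 - 2054*16873611)*(-1/1195838) = (4237143/744230 - 34658396994)*(-1/1195838) = -25793818790607477/744230*(-1/1195838) = 25793818790607477/889978514740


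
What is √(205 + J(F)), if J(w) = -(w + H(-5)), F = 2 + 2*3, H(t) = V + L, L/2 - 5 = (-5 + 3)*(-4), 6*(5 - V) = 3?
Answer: 3*√74/2 ≈ 12.903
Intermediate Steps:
V = 9/2 (V = 5 - ⅙*3 = 5 - ½ = 9/2 ≈ 4.5000)
L = 26 (L = 10 + 2*((-5 + 3)*(-4)) = 10 + 2*(-2*(-4)) = 10 + 2*8 = 10 + 16 = 26)
H(t) = 61/2 (H(t) = 9/2 + 26 = 61/2)
F = 8 (F = 2 + 6 = 8)
J(w) = -61/2 - w (J(w) = -(w + 61/2) = -(61/2 + w) = -61/2 - w)
√(205 + J(F)) = √(205 + (-61/2 - 1*8)) = √(205 + (-61/2 - 8)) = √(205 - 77/2) = √(333/2) = 3*√74/2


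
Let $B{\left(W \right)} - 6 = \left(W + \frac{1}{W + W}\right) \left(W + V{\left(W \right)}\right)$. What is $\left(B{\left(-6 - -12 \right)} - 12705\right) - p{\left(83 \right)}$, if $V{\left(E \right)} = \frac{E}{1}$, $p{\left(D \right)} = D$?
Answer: $-12709$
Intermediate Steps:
$V{\left(E \right)} = E$ ($V{\left(E \right)} = E 1 = E$)
$B{\left(W \right)} = 6 + 2 W \left(W + \frac{1}{2 W}\right)$ ($B{\left(W \right)} = 6 + \left(W + \frac{1}{W + W}\right) \left(W + W\right) = 6 + \left(W + \frac{1}{2 W}\right) 2 W = 6 + 2 W \left(W + \frac{1}{2 W}\right)$)
$\left(B{\left(-6 - -12 \right)} - 12705\right) - p{\left(83 \right)} = \left(\left(7 + 2 \left(-6 - -12\right)^{2}\right) - 12705\right) - 83 = \left(\left(7 + 2 \left(-6 + 12\right)^{2}\right) - 12705\right) - 83 = \left(\left(7 + 2 \cdot 6^{2}\right) - 12705\right) - 83 = \left(\left(7 + 2 \cdot 36\right) - 12705\right) - 83 = \left(\left(7 + 72\right) - 12705\right) - 83 = \left(79 - 12705\right) - 83 = -12626 - 83 = -12709$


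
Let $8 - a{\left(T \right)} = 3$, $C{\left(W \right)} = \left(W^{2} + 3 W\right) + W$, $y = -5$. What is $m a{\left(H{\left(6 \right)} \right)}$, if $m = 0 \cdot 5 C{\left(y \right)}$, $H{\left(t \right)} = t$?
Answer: $0$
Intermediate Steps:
$C{\left(W \right)} = W^{2} + 4 W$
$a{\left(T \right)} = 5$ ($a{\left(T \right)} = 8 - 3 = 5$)
$m = 0$ ($m = 0 \cdot 5 \left(- 5 \left(4 - 5\right)\right) = 0 \left(\left(-5\right) \left(-1\right)\right) = 0 \cdot 5 = 0$)
$m a{\left(H{\left(6 \right)} \right)} = 0 \cdot 5 = 0$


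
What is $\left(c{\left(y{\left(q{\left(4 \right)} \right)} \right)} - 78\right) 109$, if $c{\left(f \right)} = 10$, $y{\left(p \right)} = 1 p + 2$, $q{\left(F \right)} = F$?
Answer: $-7412$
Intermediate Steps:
$y{\left(p \right)} = 2 + p$ ($y{\left(p \right)} = p + 2 = 2 + p$)
$\left(c{\left(y{\left(q{\left(4 \right)} \right)} \right)} - 78\right) 109 = \left(10 - 78\right) 109 = \left(-68\right) 109 = -7412$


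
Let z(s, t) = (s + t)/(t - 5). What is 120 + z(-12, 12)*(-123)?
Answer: 120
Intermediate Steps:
z(s, t) = (s + t)/(-5 + t)
120 + z(-12, 12)*(-123) = 120 + ((-12 + 12)/(-5 + 12))*(-123) = 120 + (0/7)*(-123) = 120 + ((1/7)*0)*(-123) = 120 + 0*(-123) = 120 + 0 = 120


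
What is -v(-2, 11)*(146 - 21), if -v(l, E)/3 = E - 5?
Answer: 2250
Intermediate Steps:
v(l, E) = 15 - 3*E (v(l, E) = -3*(E - 5) = -3*(-5 + E) = 15 - 3*E)
-v(-2, 11)*(146 - 21) = -(15 - 3*11)*(146 - 21) = -(15 - 33)*125 = -(-18)*125 = -1*(-2250) = 2250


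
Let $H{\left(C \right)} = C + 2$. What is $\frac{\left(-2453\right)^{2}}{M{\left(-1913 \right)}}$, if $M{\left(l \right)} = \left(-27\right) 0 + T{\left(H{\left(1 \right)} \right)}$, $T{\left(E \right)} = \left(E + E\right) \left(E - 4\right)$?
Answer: $- \frac{6017209}{6} \approx -1.0029 \cdot 10^{6}$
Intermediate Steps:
$H{\left(C \right)} = 2 + C$
$T{\left(E \right)} = 2 E \left(-4 + E\right)$
$M{\left(l \right)} = -6$ ($M{\left(l \right)} = \left(-27\right) 0 + 2 \left(2 + 1\right) \left(-4 + \left(2 + 1\right)\right) = 0 + 2 \cdot 3 \left(-4 + 3\right) = 0 + 2 \cdot 3 \left(-1\right) = 0 - 6 = -6$)
$\frac{\left(-2453\right)^{2}}{M{\left(-1913 \right)}} = \frac{\left(-2453\right)^{2}}{-6} = 6017209 \left(- \frac{1}{6}\right) = - \frac{6017209}{6}$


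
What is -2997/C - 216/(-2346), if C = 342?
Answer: -128835/14858 ≈ -8.6711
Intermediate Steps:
-2997/C - 216/(-2346) = -2997/342 - 216/(-2346) = -2997*1/342 - 216*(-1/2346) = -333/38 + 36/391 = -128835/14858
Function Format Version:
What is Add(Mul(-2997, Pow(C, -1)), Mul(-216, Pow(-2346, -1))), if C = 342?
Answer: Rational(-128835, 14858) ≈ -8.6711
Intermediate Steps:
Add(Mul(-2997, Pow(C, -1)), Mul(-216, Pow(-2346, -1))) = Add(Mul(-2997, Pow(342, -1)), Mul(-216, Pow(-2346, -1))) = Add(Mul(-2997, Rational(1, 342)), Mul(-216, Rational(-1, 2346))) = Add(Rational(-333, 38), Rational(36, 391)) = Rational(-128835, 14858)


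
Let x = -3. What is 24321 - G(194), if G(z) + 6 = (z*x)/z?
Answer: 24330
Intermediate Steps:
G(z) = -9 (G(z) = -6 + (z*(-3))/z = -6 + (-3*z)/z = -6 - 3 = -9)
24321 - G(194) = 24321 - 1*(-9) = 24321 + 9 = 24330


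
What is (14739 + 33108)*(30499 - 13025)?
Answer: 836078478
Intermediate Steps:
(14739 + 33108)*(30499 - 13025) = 47847*17474 = 836078478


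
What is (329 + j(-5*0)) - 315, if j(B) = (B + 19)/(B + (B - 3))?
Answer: 23/3 ≈ 7.6667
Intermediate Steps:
j(B) = (19 + B)/(-3 + 2*B) (j(B) = (19 + B)/(B + (-3 + B)) = (19 + B)/(-3 + 2*B))
(329 + j(-5*0)) - 315 = (329 + (19 - 5*0)/(-3 + 2*(-5*0))) - 315 = (329 + (19 + 0)/(-3 + 2*0)) - 315 = (329 + 19/(-3 + 0)) - 315 = (329 + 19/(-3)) - 315 = (329 - ⅓*19) - 315 = (329 - 19/3) - 315 = 968/3 - 315 = 23/3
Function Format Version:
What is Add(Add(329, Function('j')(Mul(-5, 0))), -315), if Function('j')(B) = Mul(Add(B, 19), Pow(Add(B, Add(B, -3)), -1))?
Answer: Rational(23, 3) ≈ 7.6667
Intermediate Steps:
Function('j')(B) = Mul(Pow(Add(-3, Mul(2, B)), -1), Add(19, B)) (Function('j')(B) = Mul(Add(19, B), Pow(Add(B, Add(-3, B)), -1)) = Mul(Add(19, B), Pow(Add(-3, Mul(2, B)), -1)) = Mul(Pow(Add(-3, Mul(2, B)), -1), Add(19, B)))
Add(Add(329, Function('j')(Mul(-5, 0))), -315) = Add(Add(329, Mul(Pow(Add(-3, Mul(2, Mul(-5, 0))), -1), Add(19, Mul(-5, 0)))), -315) = Add(Add(329, Mul(Pow(Add(-3, Mul(2, 0)), -1), Add(19, 0))), -315) = Add(Add(329, Mul(Pow(Add(-3, 0), -1), 19)), -315) = Add(Add(329, Mul(Pow(-3, -1), 19)), -315) = Add(Add(329, Mul(Rational(-1, 3), 19)), -315) = Add(Add(329, Rational(-19, 3)), -315) = Add(Rational(968, 3), -315) = Rational(23, 3)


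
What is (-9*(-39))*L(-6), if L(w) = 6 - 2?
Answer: 1404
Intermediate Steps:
L(w) = 4
(-9*(-39))*L(-6) = -9*(-39)*4 = 351*4 = 1404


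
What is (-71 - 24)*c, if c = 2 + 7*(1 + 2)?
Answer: -2185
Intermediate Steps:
c = 23 (c = 2 + 7*3 = 2 + 21 = 23)
(-71 - 24)*c = (-71 - 24)*23 = -95*23 = -2185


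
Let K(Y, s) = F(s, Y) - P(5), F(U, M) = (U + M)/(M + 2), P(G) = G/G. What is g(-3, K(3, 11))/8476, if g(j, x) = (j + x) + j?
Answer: -21/42380 ≈ -0.00049552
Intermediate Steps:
P(G) = 1
F(U, M) = (M + U)/(2 + M)
K(Y, s) = -1 + (Y + s)/(2 + Y) (K(Y, s) = (Y + s)/(2 + Y) - 1*1 = (Y + s)/(2 + Y) - 1 = -1 + (Y + s)/(2 + Y))
g(j, x) = x + 2*j
g(-3, K(3, 11))/8476 = ((-2 + 11)/(2 + 3) + 2*(-3))/8476 = (9/5 - 6)*(1/8476) = -21/5*1/8476 = -21/42380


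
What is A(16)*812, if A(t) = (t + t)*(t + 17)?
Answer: 857472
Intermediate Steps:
A(t) = 2*t*(17 + t) (A(t) = (2*t)*(17 + t) = 2*t*(17 + t))
A(16)*812 = (2*16*(17 + 16))*812 = (2*16*33)*812 = 1056*812 = 857472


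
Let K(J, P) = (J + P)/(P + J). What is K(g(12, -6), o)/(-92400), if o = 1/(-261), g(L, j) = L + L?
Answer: -1/92400 ≈ -1.0823e-5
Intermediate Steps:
g(L, j) = 2*L
o = -1/261 ≈ -0.0038314
K(J, P) = 1 (K(J, P) = (J + P)/(J + P) = 1)
K(g(12, -6), o)/(-92400) = 1/(-92400) = 1*(-1/92400) = -1/92400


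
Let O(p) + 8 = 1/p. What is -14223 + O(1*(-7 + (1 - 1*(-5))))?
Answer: -14232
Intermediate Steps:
O(p) = -8 + 1/p
-14223 + O(1*(-7 + (1 - 1*(-5)))) = -14223 + (-8 + 1/(1*(-7 + (1 - 1*(-5))))) = -14223 + (-8 + 1/(1*(-7 + (1 + 5)))) = -14223 + (-8 + 1/(1*(-7 + 6))) = -14223 + (-8 + 1/(1*(-1))) = -14223 + (-8 + 1/(-1)) = -14223 + (-8 - 1) = -14223 - 9 = -14232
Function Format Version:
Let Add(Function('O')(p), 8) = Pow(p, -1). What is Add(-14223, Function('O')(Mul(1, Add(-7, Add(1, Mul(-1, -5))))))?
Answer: -14232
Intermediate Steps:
Function('O')(p) = Add(-8, Pow(p, -1))
Add(-14223, Function('O')(Mul(1, Add(-7, Add(1, Mul(-1, -5)))))) = Add(-14223, Add(-8, Pow(Mul(1, Add(-7, Add(1, Mul(-1, -5)))), -1))) = Add(-14223, Add(-8, Pow(Mul(1, Add(-7, Add(1, 5))), -1))) = Add(-14223, Add(-8, Pow(Mul(1, Add(-7, 6)), -1))) = Add(-14223, Add(-8, Pow(Mul(1, -1), -1))) = Add(-14223, Add(-8, Pow(-1, -1))) = Add(-14223, Add(-8, -1)) = Add(-14223, -9) = -14232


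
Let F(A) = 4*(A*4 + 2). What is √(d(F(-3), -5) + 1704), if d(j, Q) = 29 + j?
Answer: √1693 ≈ 41.146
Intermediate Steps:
F(A) = 8 + 16*A (F(A) = 4*(4*A + 2) = 4*(2 + 4*A) = 8 + 16*A)
√(d(F(-3), -5) + 1704) = √((29 + (8 + 16*(-3))) + 1704) = √((29 + (8 - 48)) + 1704) = √((29 - 40) + 1704) = √(-11 + 1704) = √1693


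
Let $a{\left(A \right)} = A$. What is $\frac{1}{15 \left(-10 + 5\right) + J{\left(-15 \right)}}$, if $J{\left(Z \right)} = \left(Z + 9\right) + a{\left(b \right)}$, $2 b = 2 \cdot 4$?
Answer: $- \frac{1}{77} \approx -0.012987$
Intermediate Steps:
$b = 4$ ($b = \frac{2 \cdot 4}{2} = \frac{1}{2} \cdot 8 = 4$)
$J{\left(Z \right)} = 13 + Z$ ($J{\left(Z \right)} = \left(Z + 9\right) + 4 = \left(9 + Z\right) + 4 = 13 + Z$)
$\frac{1}{15 \left(-10 + 5\right) + J{\left(-15 \right)}} = \frac{1}{15 \left(-10 + 5\right) + \left(13 - 15\right)} = \frac{1}{15 \left(-5\right) - 2} = \frac{1}{-75 - 2} = \frac{1}{-77} = - \frac{1}{77}$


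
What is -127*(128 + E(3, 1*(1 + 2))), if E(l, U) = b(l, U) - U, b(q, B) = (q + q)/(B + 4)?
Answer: -111887/7 ≈ -15984.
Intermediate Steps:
b(q, B) = 2*q/(4 + B) (b(q, B) = (2*q)/(4 + B) = 2*q/(4 + B))
E(l, U) = -U + 2*l/(4 + U) (E(l, U) = 2*l/(4 + U) - U = -U + 2*l/(4 + U))
-127*(128 + E(3, 1*(1 + 2))) = -127*(128 + (2*3 - 1*(1 + 2)*(4 + 1*(1 + 2)))/(4 + 1*(1 + 2))) = -127*(128 + (6 - 1*3*(4 + 1*3))/(4 + 1*3)) = -127*(128 + (6 - 1*3*(4 + 3))/(4 + 3)) = -127*(128 + (6 - 1*3*7)/7) = -127*(128 + (6 - 21)/7) = -127*(128 + (⅐)*(-15)) = -127*(128 - 15/7) = -127*881/7 = -111887/7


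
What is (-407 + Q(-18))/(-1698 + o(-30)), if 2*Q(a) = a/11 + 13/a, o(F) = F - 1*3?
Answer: 161639/685476 ≈ 0.23581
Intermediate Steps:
o(F) = -3 + F (o(F) = F - 3 = -3 + F)
Q(a) = a/22 + 13/(2*a) (Q(a) = (a/11 + 13/a)/2 = (13/a + a/11)/2 = a/22 + 13/(2*a))
(-407 + Q(-18))/(-1698 + o(-30)) = (-407 + (1/22)*(143 + (-18)**2)/(-18))/(-1698 + (-3 - 30)) = (-407 + (1/22)*(-1/18)*(143 + 324))/(-1698 - 33) = (-407 + (1/22)*(-1/18)*467)/(-1731) = (-407 - 467/396)*(-1/1731) = -161639/396*(-1/1731) = 161639/685476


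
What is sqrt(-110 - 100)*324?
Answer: 324*I*sqrt(210) ≈ 4695.2*I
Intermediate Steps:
sqrt(-110 - 100)*324 = sqrt(-210)*324 = (I*sqrt(210))*324 = 324*I*sqrt(210)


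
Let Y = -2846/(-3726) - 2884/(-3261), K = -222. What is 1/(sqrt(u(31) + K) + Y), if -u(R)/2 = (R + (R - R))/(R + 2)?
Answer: 74351689323615/10221827821105031 - 2733968704374*I*sqrt(60951)/10221827821105031 ≈ 0.0072738 - 0.066032*I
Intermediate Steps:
u(R) = -2*R/(2 + R) (u(R) = -2*(R + (R - R))/(R + 2) = -2*(R + 0)/(2 + R) = -2*R/(2 + R))
Y = 3337765/2025081 (Y = -2846*(-1/3726) - 2884*(-1/3261) = 1423/1863 + 2884/3261 = 3337765/2025081 ≈ 1.6482)
1/(sqrt(u(31) + K) + Y) = 1/(sqrt(-2*31/(2 + 31) - 222) + 3337765/2025081) = 1/(sqrt(-2*31/33 - 222) + 3337765/2025081) = 1/(sqrt(-2*31*1/33 - 222) + 3337765/2025081) = 1/(sqrt(-62/33 - 222) + 3337765/2025081) = 1/(sqrt(-7388/33) + 3337765/2025081) = 1/(2*I*sqrt(60951)/33 + 3337765/2025081) = 1/(3337765/2025081 + 2*I*sqrt(60951)/33)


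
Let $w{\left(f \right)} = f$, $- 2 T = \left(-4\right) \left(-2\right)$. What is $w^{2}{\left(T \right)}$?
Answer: $16$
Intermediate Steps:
$T = -4$ ($T = - \frac{\left(-4\right) \left(-2\right)}{2} = \left(- \frac{1}{2}\right) 8 = -4$)
$w^{2}{\left(T \right)} = \left(-4\right)^{2} = 16$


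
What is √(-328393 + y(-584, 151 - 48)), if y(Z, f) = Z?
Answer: 3*I*√36553 ≈ 573.57*I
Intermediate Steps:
√(-328393 + y(-584, 151 - 48)) = √(-328393 - 584) = √(-328977) = 3*I*√36553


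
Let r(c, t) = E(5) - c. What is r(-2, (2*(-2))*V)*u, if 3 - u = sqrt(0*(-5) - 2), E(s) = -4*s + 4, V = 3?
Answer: -42 + 14*I*sqrt(2) ≈ -42.0 + 19.799*I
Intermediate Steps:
E(s) = 4 - 4*s
r(c, t) = -16 - c (r(c, t) = (4 - 4*5) - c = (4 - 20) - c = -16 - c)
u = 3 - I*sqrt(2) (u = 3 - sqrt(0*(-5) - 2) = 3 - sqrt(0 - 2) = 3 - sqrt(-2) = 3 - I*sqrt(2) ≈ 3.0 - 1.4142*I)
r(-2, (2*(-2))*V)*u = (-16 - 1*(-2))*(3 - I*sqrt(2)) = (-16 + 2)*(3 - I*sqrt(2)) = -14*(3 - I*sqrt(2)) = -42 + 14*I*sqrt(2)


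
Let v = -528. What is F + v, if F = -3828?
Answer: -4356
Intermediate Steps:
F + v = -3828 - 528 = -4356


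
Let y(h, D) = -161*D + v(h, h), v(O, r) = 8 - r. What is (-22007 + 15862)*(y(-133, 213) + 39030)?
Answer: -29975310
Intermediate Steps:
y(h, D) = 8 - h - 161*D (y(h, D) = -161*D + (8 - h) = 8 - h - 161*D)
(-22007 + 15862)*(y(-133, 213) + 39030) = (-22007 + 15862)*((8 - 1*(-133) - 161*213) + 39030) = -6145*((8 + 133 - 34293) + 39030) = -6145*(-34152 + 39030) = -6145*4878 = -29975310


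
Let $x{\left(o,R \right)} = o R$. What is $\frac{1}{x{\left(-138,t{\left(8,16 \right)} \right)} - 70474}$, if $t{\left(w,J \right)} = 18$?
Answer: $- \frac{1}{72958} \approx -1.3707 \cdot 10^{-5}$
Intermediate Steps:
$x{\left(o,R \right)} = R o$
$\frac{1}{x{\left(-138,t{\left(8,16 \right)} \right)} - 70474} = \frac{1}{18 \left(-138\right) - 70474} = \frac{1}{-2484 - 70474} = \frac{1}{-72958} = - \frac{1}{72958}$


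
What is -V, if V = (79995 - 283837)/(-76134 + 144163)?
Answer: 203842/68029 ≈ 2.9964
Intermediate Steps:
V = -203842/68029 ≈ -2.9964
-V = -1*(-203842/68029) = 203842/68029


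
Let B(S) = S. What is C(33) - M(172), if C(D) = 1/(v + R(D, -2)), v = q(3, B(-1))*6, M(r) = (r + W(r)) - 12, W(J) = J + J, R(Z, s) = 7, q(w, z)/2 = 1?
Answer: -9575/19 ≈ -503.95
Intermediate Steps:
q(w, z) = 2 (q(w, z) = 2*1 = 2)
W(J) = 2*J
M(r) = -12 + 3*r (M(r) = (r + 2*r) - 12 = 3*r - 12 = -12 + 3*r)
v = 12 (v = 2*6 = 12)
C(D) = 1/19 (C(D) = 1/(12 + 7) = 1/19)
C(33) - M(172) = 1/19 - (-12 + 3*172) = 1/19 - (-12 + 516) = 1/19 - 1*504 = 1/19 - 504 = -9575/19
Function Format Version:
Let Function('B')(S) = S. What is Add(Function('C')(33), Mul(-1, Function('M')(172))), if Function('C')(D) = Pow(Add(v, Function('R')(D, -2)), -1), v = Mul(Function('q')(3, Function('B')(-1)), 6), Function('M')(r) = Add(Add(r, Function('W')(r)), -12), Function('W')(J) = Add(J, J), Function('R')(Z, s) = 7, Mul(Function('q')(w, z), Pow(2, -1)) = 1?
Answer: Rational(-9575, 19) ≈ -503.95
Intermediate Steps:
Function('q')(w, z) = 2 (Function('q')(w, z) = Mul(2, 1) = 2)
Function('W')(J) = Mul(2, J)
Function('M')(r) = Add(-12, Mul(3, r)) (Function('M')(r) = Add(Add(r, Mul(2, r)), -12) = Add(Mul(3, r), -12) = Add(-12, Mul(3, r)))
v = 12 (v = Mul(2, 6) = 12)
Function('C')(D) = Rational(1, 19) (Function('C')(D) = Pow(Add(12, 7), -1) = Pow(19, -1) = Rational(1, 19))
Add(Function('C')(33), Mul(-1, Function('M')(172))) = Add(Rational(1, 19), Mul(-1, Add(-12, Mul(3, 172)))) = Add(Rational(1, 19), Mul(-1, Add(-12, 516))) = Add(Rational(1, 19), Mul(-1, 504)) = Add(Rational(1, 19), -504) = Rational(-9575, 19)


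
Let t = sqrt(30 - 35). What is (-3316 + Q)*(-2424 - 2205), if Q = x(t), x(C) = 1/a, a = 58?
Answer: 890281683/58 ≈ 1.5350e+7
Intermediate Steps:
t = I*sqrt(5) (t = sqrt(-5) = I*sqrt(5) ≈ 2.2361*I)
x(C) = 1/58
Q = 1/58 ≈ 0.017241
(-3316 + Q)*(-2424 - 2205) = (-3316 + 1/58)*(-2424 - 2205) = -192327/58*(-4629) = 890281683/58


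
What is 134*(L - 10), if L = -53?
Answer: -8442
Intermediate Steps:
134*(L - 10) = 134*(-53 - 10) = 134*(-63) = -8442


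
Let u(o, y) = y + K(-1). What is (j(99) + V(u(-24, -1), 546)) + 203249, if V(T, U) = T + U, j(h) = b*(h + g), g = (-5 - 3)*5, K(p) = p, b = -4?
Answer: 203557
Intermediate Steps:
g = -40 (g = -8*5 = -40)
j(h) = 160 - 4*h (j(h) = -4*(h - 40) = -4*(-40 + h) = 160 - 4*h)
u(o, y) = -1 + y (u(o, y) = y - 1 = -1 + y)
(j(99) + V(u(-24, -1), 546)) + 203249 = ((160 - 4*99) + ((-1 - 1) + 546)) + 203249 = ((160 - 396) + (-2 + 546)) + 203249 = (-236 + 544) + 203249 = 308 + 203249 = 203557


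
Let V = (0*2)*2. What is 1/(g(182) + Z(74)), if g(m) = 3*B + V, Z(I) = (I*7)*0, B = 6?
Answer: 1/18 ≈ 0.055556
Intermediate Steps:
V = 0 (V = 0*2 = 0)
Z(I) = 0 (Z(I) = (7*I)*0 = 0)
g(m) = 18 (g(m) = 3*6 + 0 = 18 + 0 = 18)
1/(g(182) + Z(74)) = 1/(18 + 0) = 1/18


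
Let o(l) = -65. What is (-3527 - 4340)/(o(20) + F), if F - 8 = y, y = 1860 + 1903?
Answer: -7867/3706 ≈ -2.1228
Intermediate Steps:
y = 3763
F = 3771 (F = 8 + 3763 = 3771)
(-3527 - 4340)/(o(20) + F) = (-3527 - 4340)/(-65 + 3771) = -7867/3706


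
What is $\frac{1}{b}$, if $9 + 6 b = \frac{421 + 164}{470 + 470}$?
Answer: $- \frac{376}{525} \approx -0.71619$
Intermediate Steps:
$b = - \frac{525}{376}$ ($b = - \frac{3}{2} + \frac{\left(421 + 164\right) \frac{1}{470 + 470}}{6} = - \frac{3}{2} + \frac{585 \cdot \frac{1}{940}}{6} = - \frac{3}{2} + \frac{1}{6} \cdot \frac{117}{188} = - \frac{3}{2} + \frac{39}{376} = - \frac{525}{376} \approx -1.3963$)
$\frac{1}{b} = \frac{1}{- \frac{525}{376}} = - \frac{376}{525}$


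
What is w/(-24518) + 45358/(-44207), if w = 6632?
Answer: -702634134/541933613 ≈ -1.2965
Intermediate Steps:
w/(-24518) + 45358/(-44207) = 6632/(-24518) + 45358/(-44207) = 6632*(-1/24518) + 45358*(-1/44207) = -3316/12259 - 45358/44207 = -702634134/541933613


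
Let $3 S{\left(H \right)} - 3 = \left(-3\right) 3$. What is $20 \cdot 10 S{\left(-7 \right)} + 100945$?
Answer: $100545$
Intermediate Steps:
$S{\left(H \right)} = -2$ ($S{\left(H \right)} = 1 + \frac{\left(-3\right) 3}{3} = 1 + \frac{1}{3} \left(-9\right) = 1 - 3 = -2$)
$20 \cdot 10 S{\left(-7 \right)} + 100945 = 20 \cdot 10 \left(-2\right) + 100945 = 200 \left(-2\right) + 100945 = -400 + 100945 = 100545$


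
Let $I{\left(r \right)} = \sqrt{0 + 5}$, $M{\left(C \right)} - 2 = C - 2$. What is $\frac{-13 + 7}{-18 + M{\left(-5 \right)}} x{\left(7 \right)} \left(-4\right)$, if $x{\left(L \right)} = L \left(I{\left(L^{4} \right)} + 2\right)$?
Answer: $- \frac{336}{23} - \frac{168 \sqrt{5}}{23} \approx -30.942$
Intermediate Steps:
$M{\left(C \right)} = C$ ($M{\left(C \right)} = 2 + \left(C - 2\right) = 2 + \left(-2 + C\right) = C$)
$I{\left(r \right)} = \sqrt{5}$
$x{\left(L \right)} = L \left(2 + \sqrt{5}\right)$ ($x{\left(L \right)} = L \left(\sqrt{5} + 2\right) = L \left(2 + \sqrt{5}\right)$)
$\frac{-13 + 7}{-18 + M{\left(-5 \right)}} x{\left(7 \right)} \left(-4\right) = \frac{-13 + 7}{-18 - 5} \cdot 7 \left(2 + \sqrt{5}\right) \left(-4\right) = - \frac{6}{-23} \left(14 + 7 \sqrt{5}\right) \left(-4\right) = \left(-6\right) \left(- \frac{1}{23}\right) \left(14 + 7 \sqrt{5}\right) \left(-4\right) = \frac{6 \left(14 + 7 \sqrt{5}\right)}{23} \left(-4\right) = \left(\frac{84}{23} + \frac{42 \sqrt{5}}{23}\right) \left(-4\right) = - \frac{336}{23} - \frac{168 \sqrt{5}}{23}$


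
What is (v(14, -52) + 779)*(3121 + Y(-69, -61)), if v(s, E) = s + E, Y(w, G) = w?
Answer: 2261532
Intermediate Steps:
v(s, E) = E + s
(v(14, -52) + 779)*(3121 + Y(-69, -61)) = ((-52 + 14) + 779)*(3121 - 69) = (-38 + 779)*3052 = 741*3052 = 2261532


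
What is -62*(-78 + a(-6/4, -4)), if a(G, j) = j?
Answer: 5084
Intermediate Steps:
-62*(-78 + a(-6/4, -4)) = -62*(-78 - 4) = -62*(-82) = 5084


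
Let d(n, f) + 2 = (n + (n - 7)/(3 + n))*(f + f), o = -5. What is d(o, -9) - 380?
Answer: -400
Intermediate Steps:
d(n, f) = -2 + 2*f*(n + (-7 + n)/(3 + n)) (d(n, f) = -2 + (n + (n - 7)/(3 + n))*(f + f) = -2 + (n + (-7 + n)/(3 + n))*(2*f) = -2 + 2*f*(n + (-7 + n)/(3 + n)))
d(o, -9) - 380 = 2*(-3 - 1*(-5) - 7*(-9) - 9*(-5)² + 4*(-9)*(-5))/(3 - 5) - 380 = 2*(-3 + 5 + 63 - 9*25 + 180)/(-2) - 380 = 2*(-½)*(-3 + 5 + 63 - 225 + 180) - 380 = 2*(-½)*20 - 380 = -20 - 380 = -400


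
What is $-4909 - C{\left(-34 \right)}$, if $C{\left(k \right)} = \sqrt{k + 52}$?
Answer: $-4909 - 3 \sqrt{2} \approx -4913.2$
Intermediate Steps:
$C{\left(k \right)} = \sqrt{52 + k}$
$-4909 - C{\left(-34 \right)} = -4909 - \sqrt{52 - 34} = -4909 - \sqrt{18} = -4909 - 3 \sqrt{2}$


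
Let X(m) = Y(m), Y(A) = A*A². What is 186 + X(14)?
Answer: 2930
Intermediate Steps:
Y(A) = A³
X(m) = m³
186 + X(14) = 186 + 14³ = 186 + 2744 = 2930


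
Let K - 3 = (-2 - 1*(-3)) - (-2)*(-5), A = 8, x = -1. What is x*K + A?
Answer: 14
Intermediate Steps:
K = -6 (K = 3 + ((-2 - 1*(-3)) - (-2)*(-5)) = 3 + ((-2 + 3) - 1*10) = 3 + (1 - 10) = 3 - 9 = -6)
x*K + A = -1*(-6) + 8 = 6 + 8 = 14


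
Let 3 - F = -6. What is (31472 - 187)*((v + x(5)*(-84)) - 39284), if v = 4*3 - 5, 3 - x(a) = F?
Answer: -1213013305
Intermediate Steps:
F = 9 (F = 3 - 1*(-6) = 3 + 6 = 9)
x(a) = -6 (x(a) = 3 - 1*9 = 3 - 9 = -6)
v = 7 (v = 12 - 5 = 7)
(31472 - 187)*((v + x(5)*(-84)) - 39284) = (31472 - 187)*((7 - 6*(-84)) - 39284) = 31285*((7 + 504) - 39284) = 31285*(511 - 39284) = 31285*(-38773) = -1213013305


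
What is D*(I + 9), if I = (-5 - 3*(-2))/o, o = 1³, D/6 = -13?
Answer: -780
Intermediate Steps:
D = -78 (D = 6*(-13) = -78)
o = 1
I = 1 (I = (-5 - 3*(-2))/1 = (-5 + 6)*1 = 1*1 = 1)
D*(I + 9) = -78*(1 + 9) = -78*10 = -780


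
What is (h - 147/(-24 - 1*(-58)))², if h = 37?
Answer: 1234321/1156 ≈ 1067.8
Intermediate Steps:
(h - 147/(-24 - 1*(-58)))² = (37 - 147/(-24 - 1*(-58)))² = (37 - 147/(-24 + 58))² = (37 - 147/34)² = (1111/34)² = 1234321/1156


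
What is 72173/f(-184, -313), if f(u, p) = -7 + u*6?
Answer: -72173/1111 ≈ -64.962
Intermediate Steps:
f(u, p) = -7 + 6*u
72173/f(-184, -313) = 72173/(-7 + 6*(-184)) = 72173/(-7 - 1104) = 72173/(-1111) = 72173*(-1/1111) = -72173/1111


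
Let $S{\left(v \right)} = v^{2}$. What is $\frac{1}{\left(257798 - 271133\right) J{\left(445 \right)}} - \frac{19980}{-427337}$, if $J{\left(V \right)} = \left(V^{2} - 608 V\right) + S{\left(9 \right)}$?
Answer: $\frac{19304158745537}{412881937098330} \approx 0.046755$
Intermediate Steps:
$J{\left(V \right)} = 81 + V^{2} - 608 V$ ($J{\left(V \right)} = \left(V^{2} - 608 V\right) + 9^{2} = \left(V^{2} - 608 V\right) + 81 = 81 + V^{2} - 608 V$)
$\frac{1}{\left(257798 - 271133\right) J{\left(445 \right)}} - \frac{19980}{-427337} = \frac{1}{\left(257798 - 271133\right) \left(81 + 445^{2} - 270560\right)} - \frac{19980}{-427337} = \frac{1}{\left(-13335\right) \left(81 + 198025 - 270560\right)} - - \frac{19980}{427337} = - \frac{1}{13335 \left(-72454\right)} + \frac{19980}{427337} = \left(- \frac{1}{13335}\right) \left(- \frac{1}{72454}\right) + \frac{19980}{427337} = \frac{1}{966174090} + \frac{19980}{427337} = \frac{19304158745537}{412881937098330}$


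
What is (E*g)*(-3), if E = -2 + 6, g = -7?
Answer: 84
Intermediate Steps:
E = 4
(E*g)*(-3) = (4*(-7))*(-3) = -28*(-3) = 84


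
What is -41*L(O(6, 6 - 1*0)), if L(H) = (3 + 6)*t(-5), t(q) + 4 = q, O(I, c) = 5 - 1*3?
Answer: 3321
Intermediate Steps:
O(I, c) = 2 (O(I, c) = 5 - 3 = 2)
t(q) = -4 + q
L(H) = -81 (L(H) = (3 + 6)*(-4 - 5) = 9*(-9) = -81)
-41*L(O(6, 6 - 1*0)) = -41*(-81) = 3321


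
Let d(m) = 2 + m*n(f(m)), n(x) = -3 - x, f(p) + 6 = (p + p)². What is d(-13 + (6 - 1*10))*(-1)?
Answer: -19603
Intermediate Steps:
f(p) = -6 + 4*p² (f(p) = -6 + (p + p)² = -6 + (2*p)² = -6 + 4*p²)
d(m) = 2 + m*(3 - 4*m²) (d(m) = 2 + m*(-3 - (-6 + 4*m²)) = 2 + m*(-3 + (6 - 4*m²)) = 2 + m*(3 - 4*m²))
d(-13 + (6 - 1*10))*(-1) = (2 - (-13 + (6 - 1*10))*(-3 + 4*(-13 + (6 - 1*10))²))*(-1) = (2 - (-13 + (6 - 10))*(-3 + 4*(-13 + (6 - 10))²))*(-1) = (2 - (-13 - 4)*(-3 + 4*(-13 - 4)²))*(-1) = (2 - 1*(-17)*(-3 + 4*(-17)²))*(-1) = (2 - 1*(-17)*(-3 + 4*289))*(-1) = (2 - 1*(-17)*(-3 + 1156))*(-1) = (2 - 1*(-17)*1153)*(-1) = (2 + 19601)*(-1) = 19603*(-1) = -19603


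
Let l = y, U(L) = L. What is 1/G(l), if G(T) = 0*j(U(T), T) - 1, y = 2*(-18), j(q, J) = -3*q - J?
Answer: -1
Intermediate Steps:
j(q, J) = -J - 3*q
y = -36
l = -36
G(T) = -1 (G(T) = 0*(-T - 3*T) - 1 = 0*(-4*T) - 1 = 0 - 1 = -1)
1/G(l) = 1/(-1) = -1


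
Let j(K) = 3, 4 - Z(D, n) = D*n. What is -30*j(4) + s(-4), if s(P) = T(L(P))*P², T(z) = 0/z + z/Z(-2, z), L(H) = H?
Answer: -74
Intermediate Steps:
Z(D, n) = 4 - D*n
T(z) = z/(4 + 2*z) (T(z) = 0/z + z/(4 - 1*(-2)*z) = 0 + z/(4 + 2*z) = z/(4 + 2*z))
s(P) = P³/(2*(2 + P)) (s(P) = (P/(2*(2 + P)))*P² = P³/(2*(2 + P)))
-30*j(4) + s(-4) = -30*3 + (½)*(-4)³/(2 - 4) = -90 + (½)*(-64)/(-2) = -90 + (½)*(-64)*(-½) = -90 + 16 = -74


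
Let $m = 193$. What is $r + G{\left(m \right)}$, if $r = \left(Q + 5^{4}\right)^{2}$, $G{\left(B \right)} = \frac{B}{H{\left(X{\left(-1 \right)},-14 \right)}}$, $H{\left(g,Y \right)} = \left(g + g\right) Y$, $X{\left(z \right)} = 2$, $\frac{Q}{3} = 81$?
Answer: $\frac{42191551}{56} \approx 7.5342 \cdot 10^{5}$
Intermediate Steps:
$Q = 243$ ($Q = 3 \cdot 81 = 243$)
$H{\left(g,Y \right)} = 2 Y g$ ($H{\left(g,Y \right)} = 2 g Y = 2 Y g$)
$G{\left(B \right)} = - \frac{B}{56}$ ($G{\left(B \right)} = \frac{B}{2 \left(-14\right) 2} = \frac{B}{-56} = B \left(- \frac{1}{56}\right) = - \frac{B}{56}$)
$r = 753424$ ($r = \left(243 + 5^{4}\right)^{2} = \left(243 + 625\right)^{2} = 868^{2} = 753424$)
$r + G{\left(m \right)} = 753424 - \frac{193}{56} = \frac{42191551}{56}$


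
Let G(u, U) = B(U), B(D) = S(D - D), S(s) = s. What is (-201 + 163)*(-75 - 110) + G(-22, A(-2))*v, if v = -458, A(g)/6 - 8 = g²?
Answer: 7030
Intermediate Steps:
A(g) = 48 + 6*g²
B(D) = 0 (B(D) = D - D = 0)
G(u, U) = 0
(-201 + 163)*(-75 - 110) + G(-22, A(-2))*v = (-201 + 163)*(-75 - 110) + 0*(-458) = -38*(-185) + 0 = 7030 + 0 = 7030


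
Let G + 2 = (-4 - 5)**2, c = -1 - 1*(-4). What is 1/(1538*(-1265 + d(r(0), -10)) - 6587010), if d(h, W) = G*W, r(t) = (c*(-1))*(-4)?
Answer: -1/9747600 ≈ -1.0259e-7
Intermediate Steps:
c = 3 (c = -1 + 4 = 3)
r(t) = 12 (r(t) = (3*(-1))*(-4) = -3*(-4) = 12)
G = 79 (G = -2 + (-4 - 5)**2 = -2 + (-9)**2 = -2 + 81 = 79)
d(h, W) = 79*W
1/(1538*(-1265 + d(r(0), -10)) - 6587010) = 1/(1538*(-1265 + 79*(-10)) - 6587010) = 1/(1538*(-1265 - 790) - 6587010) = 1/(1538*(-2055) - 6587010) = 1/(-3160590 - 6587010) = 1/(-9747600) = -1/9747600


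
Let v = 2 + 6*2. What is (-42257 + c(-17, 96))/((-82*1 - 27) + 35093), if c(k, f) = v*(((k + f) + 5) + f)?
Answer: -39737/34984 ≈ -1.1359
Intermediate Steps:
v = 14 (v = 2 + 12 = 14)
c(k, f) = 70 + 14*k + 28*f (c(k, f) = 14*(((k + f) + 5) + f) = 14*(((f + k) + 5) + f) = 14*((5 + f + k) + f) = 14*(5 + k + 2*f) = 70 + 14*k + 28*f)
(-42257 + c(-17, 96))/((-82*1 - 27) + 35093) = (-42257 + (70 + 14*(-17) + 28*96))/((-82*1 - 27) + 35093) = (-42257 + (70 - 238 + 2688))/((-82 - 27) + 35093) = (-42257 + 2520)/(-109 + 35093) = -39737/34984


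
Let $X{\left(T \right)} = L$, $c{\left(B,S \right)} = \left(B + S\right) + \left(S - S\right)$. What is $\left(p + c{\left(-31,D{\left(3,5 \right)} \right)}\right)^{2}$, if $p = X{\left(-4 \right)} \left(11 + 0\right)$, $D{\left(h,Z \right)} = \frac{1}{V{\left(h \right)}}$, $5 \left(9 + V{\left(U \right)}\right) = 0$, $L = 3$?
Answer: $\frac{289}{81} \approx 3.5679$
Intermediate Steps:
$V{\left(U \right)} = -9$ ($V{\left(U \right)} = -9 + \frac{1}{5} \cdot 0 = -9 + 0 = -9$)
$D{\left(h,Z \right)} = - \frac{1}{9}$ ($D{\left(h,Z \right)} = \frac{1}{-9} = - \frac{1}{9}$)
$c{\left(B,S \right)} = B + S$ ($c{\left(B,S \right)} = \left(B + S\right) + 0 = B + S$)
$X{\left(T \right)} = 3$
$p = 33$ ($p = 3 \left(11 + 0\right) = 3 \cdot 11 = 33$)
$\left(p + c{\left(-31,D{\left(3,5 \right)} \right)}\right)^{2} = \left(33 - \frac{280}{9}\right)^{2} = \left(\frac{17}{9}\right)^{2} = \frac{289}{81}$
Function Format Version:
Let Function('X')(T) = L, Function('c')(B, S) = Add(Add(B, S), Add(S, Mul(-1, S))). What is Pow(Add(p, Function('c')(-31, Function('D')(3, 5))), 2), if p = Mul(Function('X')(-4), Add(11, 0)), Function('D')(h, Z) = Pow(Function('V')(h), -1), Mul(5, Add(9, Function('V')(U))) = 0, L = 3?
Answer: Rational(289, 81) ≈ 3.5679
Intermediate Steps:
Function('V')(U) = -9 (Function('V')(U) = Add(-9, Mul(Rational(1, 5), 0)) = Add(-9, 0) = -9)
Function('D')(h, Z) = Rational(-1, 9) (Function('D')(h, Z) = Pow(-9, -1) = Rational(-1, 9))
Function('c')(B, S) = Add(B, S) (Function('c')(B, S) = Add(Add(B, S), 0) = Add(B, S))
Function('X')(T) = 3
p = 33 (p = Mul(3, Add(11, 0)) = Mul(3, 11) = 33)
Pow(Add(p, Function('c')(-31, Function('D')(3, 5))), 2) = Pow(Add(33, Add(-31, Rational(-1, 9))), 2) = Pow(Add(33, Rational(-280, 9)), 2) = Pow(Rational(17, 9), 2) = Rational(289, 81)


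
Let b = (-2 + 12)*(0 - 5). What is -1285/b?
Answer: 257/10 ≈ 25.700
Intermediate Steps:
b = -50 (b = 10*(-5) = -50)
-1285/b = -1285/(-50) = -1285*(-1/50) = 257/10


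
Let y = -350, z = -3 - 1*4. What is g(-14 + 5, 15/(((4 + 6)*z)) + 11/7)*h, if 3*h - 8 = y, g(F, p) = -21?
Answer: 2394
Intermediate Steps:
z = -7 (z = -3 - 4 = -7)
h = -114 (h = 8/3 + (⅓)*(-350) = 8/3 - 350/3 = -114)
g(-14 + 5, 15/(((4 + 6)*z)) + 11/7)*h = -21*(-114) = 2394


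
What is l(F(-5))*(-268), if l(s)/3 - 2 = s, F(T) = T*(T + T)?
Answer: -41808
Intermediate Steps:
F(T) = 2*T² (F(T) = T*(2*T) = 2*T²)
l(s) = 6 + 3*s
l(F(-5))*(-268) = (6 + 3*(2*(-5)²))*(-268) = (6 + 3*(2*25))*(-268) = (6 + 3*50)*(-268) = (6 + 150)*(-268) = 156*(-268) = -41808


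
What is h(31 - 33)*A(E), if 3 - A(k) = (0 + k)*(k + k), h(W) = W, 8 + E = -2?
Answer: 394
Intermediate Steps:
E = -10 (E = -8 - 2 = -10)
A(k) = 3 - 2*k² (A(k) = 3 - (0 + k)*(k + k) = 3 - k*2*k = 3 - 2*k²)
h(31 - 33)*A(E) = (31 - 33)*(3 - 2*(-10)²) = -2*(3 - 2*100) = -2*(3 - 200) = -2*(-197) = 394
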